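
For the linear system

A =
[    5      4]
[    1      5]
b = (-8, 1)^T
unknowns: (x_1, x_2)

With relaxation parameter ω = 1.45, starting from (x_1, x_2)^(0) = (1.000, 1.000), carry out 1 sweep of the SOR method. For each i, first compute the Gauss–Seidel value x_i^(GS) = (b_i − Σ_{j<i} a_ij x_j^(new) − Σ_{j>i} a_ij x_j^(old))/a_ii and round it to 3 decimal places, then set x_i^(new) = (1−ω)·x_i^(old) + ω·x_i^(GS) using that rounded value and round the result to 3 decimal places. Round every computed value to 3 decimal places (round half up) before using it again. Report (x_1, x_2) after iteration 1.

Iteration 1:
  x_1: GS value = (-8 - (4)·1.000) / (5) = -2.400;  x_1 ← (1−ω)·1.000 + ω·-2.400 = -3.930
  x_2: GS value = (1 - (1)·-3.930) / (5) = 0.986;  x_2 ← (1−ω)·1.000 + ω·0.986 = 0.980

(-3.930, 0.980)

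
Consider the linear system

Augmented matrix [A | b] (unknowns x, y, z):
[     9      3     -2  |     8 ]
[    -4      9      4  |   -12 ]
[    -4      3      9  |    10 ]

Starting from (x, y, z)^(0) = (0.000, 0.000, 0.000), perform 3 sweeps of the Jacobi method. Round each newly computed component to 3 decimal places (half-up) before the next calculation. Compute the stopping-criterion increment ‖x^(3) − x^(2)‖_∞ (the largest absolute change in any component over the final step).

Iteration 1:
  x = (8 - (3)·0.000 - (-2)·0.000) / (9) = 0.889
  y = (-12 - (-4)·0.000 - (4)·0.000) / (9) = -1.333
  z = (10 - (-4)·0.000 - (3)·0.000) / (9) = 1.111
Iteration 2:
  x = (8 - (3)·-1.333 - (-2)·1.111) / (9) = 1.580
  y = (-12 - (-4)·0.889 - (4)·1.111) / (9) = -1.432
  z = (10 - (-4)·0.889 - (3)·-1.333) / (9) = 1.951
Iteration 3:
  x = (8 - (3)·-1.432 - (-2)·1.951) / (9) = 1.800
  y = (-12 - (-4)·1.580 - (4)·1.951) / (9) = -1.498
  z = (10 - (-4)·1.580 - (3)·-1.432) / (9) = 2.291
Change: (0.220, -0.066, 0.340) → max |·| = 0.340

0.340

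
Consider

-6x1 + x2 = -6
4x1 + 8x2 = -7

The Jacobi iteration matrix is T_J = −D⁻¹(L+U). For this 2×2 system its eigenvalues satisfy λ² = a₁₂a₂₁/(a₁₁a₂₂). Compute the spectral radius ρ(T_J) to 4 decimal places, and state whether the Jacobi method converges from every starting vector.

0.2887

a₁₂a₂₁/(a₁₁a₂₂) = (1)·(4) / ((-6)·(8)) = -0.083333
ρ = √|-0.083333| = √0.083333 = 0.2887
ρ < 1, so Jacobi converges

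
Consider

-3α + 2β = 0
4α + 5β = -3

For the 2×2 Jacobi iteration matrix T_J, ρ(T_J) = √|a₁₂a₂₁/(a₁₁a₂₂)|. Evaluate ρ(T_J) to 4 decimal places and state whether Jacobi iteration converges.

0.7303

a₁₂a₂₁/(a₁₁a₂₂) = (2)·(4) / ((-3)·(5)) = -0.533333
ρ = √|-0.533333| = √0.533333 = 0.7303
ρ < 1, so Jacobi converges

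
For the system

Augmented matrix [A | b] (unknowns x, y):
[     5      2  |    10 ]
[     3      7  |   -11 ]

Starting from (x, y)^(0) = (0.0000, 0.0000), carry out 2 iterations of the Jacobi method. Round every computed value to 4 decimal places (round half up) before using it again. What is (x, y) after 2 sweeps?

Iteration 1:
  x = (10 - (2)·0.0000) / (5) = 2.0000
  y = (-11 - (3)·0.0000) / (7) = -1.5714
Iteration 2:
  x = (10 - (2)·-1.5714) / (5) = 2.6286
  y = (-11 - (3)·2.0000) / (7) = -2.4286

(2.6286, -2.4286)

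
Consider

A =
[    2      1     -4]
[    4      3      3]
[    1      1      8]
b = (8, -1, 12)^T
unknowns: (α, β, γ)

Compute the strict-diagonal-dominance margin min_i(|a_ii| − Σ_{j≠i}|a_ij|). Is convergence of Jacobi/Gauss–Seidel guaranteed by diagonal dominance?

-4

row 1: |2| − (1+4) = -3
row 2: |3| − (4+3) = -4
row 3: |8| − (1+1) = 6
minimum over rows = -4 → not strictly diagonally dominant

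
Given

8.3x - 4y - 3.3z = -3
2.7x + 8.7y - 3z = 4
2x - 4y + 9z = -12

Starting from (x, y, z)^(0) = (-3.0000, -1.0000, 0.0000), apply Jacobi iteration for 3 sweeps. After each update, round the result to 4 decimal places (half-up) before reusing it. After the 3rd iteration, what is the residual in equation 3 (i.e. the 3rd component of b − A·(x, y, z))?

Iteration 1:
  x = (-3 - (-4)·-1.0000 - (-3.3)·0.0000) / (8.3) = -0.8434
  y = (4 - (2.7)·-3.0000 - (-3)·0.0000) / (8.7) = 1.3908
  z = (-12 - (2)·-3.0000 - (-4)·-1.0000) / (9) = -1.1111
Iteration 2:
  x = (-3 - (-4)·1.3908 - (-3.3)·-1.1111) / (8.3) = -0.1329
  y = (4 - (2.7)·-0.8434 - (-3)·-1.1111) / (8.7) = 0.3384
  z = (-12 - (2)·-0.8434 - (-4)·1.3908) / (9) = -0.5278
Iteration 3:
  x = (-3 - (-4)·0.3384 - (-3.3)·-0.5278) / (8.3) = -0.4082
  y = (4 - (2.7)·-0.1329 - (-3)·-0.5278) / (8.7) = 0.3190
  z = (-12 - (2)·-0.1329 - (-4)·0.3384) / (9) = -1.1534
Residual b − A·x = (-2.1422, -1.1334, 0.4730)

0.4730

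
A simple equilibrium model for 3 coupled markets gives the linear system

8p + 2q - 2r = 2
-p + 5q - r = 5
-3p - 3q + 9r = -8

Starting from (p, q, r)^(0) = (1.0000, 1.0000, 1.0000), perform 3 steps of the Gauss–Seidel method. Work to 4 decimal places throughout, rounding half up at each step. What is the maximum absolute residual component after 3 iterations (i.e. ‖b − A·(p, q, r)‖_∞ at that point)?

0.0786

Iteration 1:
  p = (2 - (2)·1.0000 - (-2)·1.0000) / (8) = 0.2500
  q = (5 - (-1)·0.2500 - (-1)·1.0000) / (5) = 1.2500
  r = (-8 - (-3)·0.2500 - (-3)·1.2500) / (9) = -0.3889
Iteration 2:
  p = (2 - (2)·1.2500 - (-2)·-0.3889) / (8) = -0.1597
  q = (5 - (-1)·-0.1597 - (-1)·-0.3889) / (5) = 0.8903
  r = (-8 - (-3)·-0.1597 - (-3)·0.8903) / (9) = -0.6454
Iteration 3:
  p = (2 - (2)·0.8903 - (-2)·-0.6454) / (8) = -0.1339
  q = (5 - (-1)·-0.1339 - (-1)·-0.6454) / (5) = 0.8441
  r = (-8 - (-3)·-0.1339 - (-3)·0.8441) / (9) = -0.6522
Residual b − A·x = (0.0786, -0.0066, 0.0004); ∞-norm = 0.0786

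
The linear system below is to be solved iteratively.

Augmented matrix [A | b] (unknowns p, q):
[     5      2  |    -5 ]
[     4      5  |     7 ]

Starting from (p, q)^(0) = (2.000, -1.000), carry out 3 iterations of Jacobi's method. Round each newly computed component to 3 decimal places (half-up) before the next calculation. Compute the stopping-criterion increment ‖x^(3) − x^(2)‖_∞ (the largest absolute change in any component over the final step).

0.832

Iteration 1:
  p = (-5 - (2)·-1.000) / (5) = -0.600
  q = (7 - (4)·2.000) / (5) = -0.200
Iteration 2:
  p = (-5 - (2)·-0.200) / (5) = -0.920
  q = (7 - (4)·-0.600) / (5) = 1.880
Iteration 3:
  p = (-5 - (2)·1.880) / (5) = -1.752
  q = (7 - (4)·-0.920) / (5) = 2.136
Change: (-0.832, 0.256) → max |·| = 0.832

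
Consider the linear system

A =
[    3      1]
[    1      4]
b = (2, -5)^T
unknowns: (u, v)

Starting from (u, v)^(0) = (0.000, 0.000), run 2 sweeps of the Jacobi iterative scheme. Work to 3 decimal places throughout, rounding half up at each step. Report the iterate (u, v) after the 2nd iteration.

(1.083, -1.417)

Iteration 1:
  u = (2 - (1)·0.000) / (3) = 0.667
  v = (-5 - (1)·0.000) / (4) = -1.250
Iteration 2:
  u = (2 - (1)·-1.250) / (3) = 1.083
  v = (-5 - (1)·0.667) / (4) = -1.417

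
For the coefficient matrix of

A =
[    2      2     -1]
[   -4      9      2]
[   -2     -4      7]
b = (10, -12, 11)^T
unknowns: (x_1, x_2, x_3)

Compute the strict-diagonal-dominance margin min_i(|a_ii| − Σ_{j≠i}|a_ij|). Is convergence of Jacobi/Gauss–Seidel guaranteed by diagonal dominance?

row 1: |2| − (2+1) = -1
row 2: |9| − (4+2) = 3
row 3: |7| − (2+4) = 1
minimum over rows = -1 → not strictly diagonally dominant

-1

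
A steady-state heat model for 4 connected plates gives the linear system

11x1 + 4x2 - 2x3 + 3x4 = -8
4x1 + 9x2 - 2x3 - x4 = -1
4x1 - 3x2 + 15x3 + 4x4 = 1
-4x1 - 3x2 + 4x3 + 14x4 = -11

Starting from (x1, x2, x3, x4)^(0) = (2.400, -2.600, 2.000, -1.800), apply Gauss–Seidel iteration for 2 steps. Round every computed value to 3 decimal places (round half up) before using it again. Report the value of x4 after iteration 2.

-0.990

Iteration 1:
  x1 = (-8 - (4)·-2.600 - (-2)·2.000 - (3)·-1.800) / (11) = 1.073
  x2 = (-1 - (4)·1.073 - (-2)·2.000 - (-1)·-1.800) / (9) = -0.344
  x3 = (1 - (4)·1.073 - (-3)·-0.344 - (4)·-1.800) / (15) = 0.192
  x4 = (-11 - (-4)·1.073 - (-3)·-0.344 - (4)·0.192) / (14) = -0.608
Iteration 2:
  x1 = (-8 - (4)·-0.344 - (-2)·0.192 - (3)·-0.608) / (11) = -0.401
  x2 = (-1 - (4)·-0.401 - (-2)·0.192 - (-1)·-0.608) / (9) = 0.042
  x3 = (1 - (4)·-0.401 - (-3)·0.042 - (4)·-0.608) / (15) = 0.344
  x4 = (-11 - (-4)·-0.401 - (-3)·0.042 - (4)·0.344) / (14) = -0.990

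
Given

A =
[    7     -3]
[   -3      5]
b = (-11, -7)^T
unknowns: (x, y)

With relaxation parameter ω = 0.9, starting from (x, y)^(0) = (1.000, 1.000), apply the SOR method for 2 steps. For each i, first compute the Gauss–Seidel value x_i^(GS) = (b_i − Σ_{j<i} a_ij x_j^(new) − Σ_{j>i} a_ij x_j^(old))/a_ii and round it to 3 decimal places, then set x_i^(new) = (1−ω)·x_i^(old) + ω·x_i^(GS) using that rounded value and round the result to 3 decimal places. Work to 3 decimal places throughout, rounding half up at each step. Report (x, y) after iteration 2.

(-2.148, -2.586)

Iteration 1:
  x: GS value = (-11 - (-3)·1.000) / (7) = -1.143;  x ← (1−ω)·1.000 + ω·-1.143 = -0.929
  y: GS value = (-7 - (-3)·-0.929) / (5) = -1.957;  y ← (1−ω)·1.000 + ω·-1.957 = -1.661
Iteration 2:
  x: GS value = (-11 - (-3)·-1.661) / (7) = -2.283;  x ← (1−ω)·-0.929 + ω·-2.283 = -2.148
  y: GS value = (-7 - (-3)·-2.148) / (5) = -2.689;  y ← (1−ω)·-1.661 + ω·-2.689 = -2.586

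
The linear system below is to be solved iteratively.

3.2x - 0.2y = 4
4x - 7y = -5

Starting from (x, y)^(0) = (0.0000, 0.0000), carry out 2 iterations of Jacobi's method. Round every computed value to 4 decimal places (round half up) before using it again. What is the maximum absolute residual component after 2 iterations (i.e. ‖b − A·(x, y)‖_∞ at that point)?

0.1782

Iteration 1:
  x = (4 - (-0.2)·0.0000) / (3.2) = 1.2500
  y = (-5 - (4)·0.0000) / (-7) = 0.7143
Iteration 2:
  x = (4 - (-0.2)·0.7143) / (3.2) = 1.2946
  y = (-5 - (4)·1.2500) / (-7) = 1.4286
Residual b − A·x = (0.1430, -0.1782); ∞-norm = 0.1782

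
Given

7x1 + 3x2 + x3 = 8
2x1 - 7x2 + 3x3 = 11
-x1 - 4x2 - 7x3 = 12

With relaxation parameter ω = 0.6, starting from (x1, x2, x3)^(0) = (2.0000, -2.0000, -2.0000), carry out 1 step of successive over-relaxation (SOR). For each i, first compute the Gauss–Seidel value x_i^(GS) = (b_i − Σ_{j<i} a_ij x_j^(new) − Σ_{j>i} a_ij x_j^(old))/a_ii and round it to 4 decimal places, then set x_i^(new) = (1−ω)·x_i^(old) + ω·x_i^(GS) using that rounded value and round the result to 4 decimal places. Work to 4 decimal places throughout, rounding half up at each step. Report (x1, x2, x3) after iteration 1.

Iteration 1:
  x1: GS value = (8 - (3)·-2.0000 - (1)·-2.0000) / (7) = 2.2857;  x1 ← (1−ω)·2.0000 + ω·2.2857 = 2.1714
  x2: GS value = (11 - (2)·2.1714 - (3)·-2.0000) / (-7) = -1.8082;  x2 ← (1−ω)·-2.0000 + ω·-1.8082 = -1.8849
  x3: GS value = (12 - (-1)·2.1714 - (-4)·-1.8849) / (-7) = -0.9474;  x3 ← (1−ω)·-2.0000 + ω·-0.9474 = -1.3684

(2.1714, -1.8849, -1.3684)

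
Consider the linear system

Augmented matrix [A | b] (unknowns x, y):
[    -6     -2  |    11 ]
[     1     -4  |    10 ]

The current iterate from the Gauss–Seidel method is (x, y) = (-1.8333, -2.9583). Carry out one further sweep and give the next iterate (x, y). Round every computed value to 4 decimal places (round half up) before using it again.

(-0.8472, -2.7118)

One sweep:
  x = (11 - (-2)·-2.9583) / (-6) = -0.8472
  y = (10 - (1)·-0.8472) / (-4) = -2.7118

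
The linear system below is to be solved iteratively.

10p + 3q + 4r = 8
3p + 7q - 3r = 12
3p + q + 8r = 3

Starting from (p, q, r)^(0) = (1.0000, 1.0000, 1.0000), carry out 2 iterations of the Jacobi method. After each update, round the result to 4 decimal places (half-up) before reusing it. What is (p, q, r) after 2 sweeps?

(0.3357, 1.6179, 0.1232)

Iteration 1:
  p = (8 - (3)·1.0000 - (4)·1.0000) / (10) = 0.1000
  q = (12 - (3)·1.0000 - (-3)·1.0000) / (7) = 1.7143
  r = (3 - (3)·1.0000 - (1)·1.0000) / (8) = -0.1250
Iteration 2:
  p = (8 - (3)·1.7143 - (4)·-0.1250) / (10) = 0.3357
  q = (12 - (3)·0.1000 - (-3)·-0.1250) / (7) = 1.6179
  r = (3 - (3)·0.1000 - (1)·1.7143) / (8) = 0.1232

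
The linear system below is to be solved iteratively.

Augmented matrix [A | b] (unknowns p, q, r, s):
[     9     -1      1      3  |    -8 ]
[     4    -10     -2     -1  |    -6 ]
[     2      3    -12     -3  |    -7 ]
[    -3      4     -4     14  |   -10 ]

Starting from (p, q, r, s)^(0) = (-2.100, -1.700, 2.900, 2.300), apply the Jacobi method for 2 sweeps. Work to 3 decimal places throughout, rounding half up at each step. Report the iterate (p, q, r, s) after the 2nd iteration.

(-0.970, -0.128, -0.078, -1.098)

Iteration 1:
  p = (-8 - (-1)·-1.700 - (1)·2.900 - (3)·2.300) / (9) = -2.167
  q = (-6 - (4)·-2.100 - (-2)·2.900 - (-1)·2.300) / (-10) = -1.050
  r = (-7 - (2)·-2.100 - (3)·-1.700 - (-3)·2.300) / (-12) = -0.767
  s = (-10 - (-3)·-2.100 - (4)·-1.700 - (-4)·2.900) / (14) = 0.150
Iteration 2:
  p = (-8 - (-1)·-1.050 - (1)·-0.767 - (3)·0.150) / (9) = -0.970
  q = (-6 - (4)·-2.167 - (-2)·-0.767 - (-1)·0.150) / (-10) = -0.128
  r = (-7 - (2)·-2.167 - (3)·-1.050 - (-3)·0.150) / (-12) = -0.078
  s = (-10 - (-3)·-2.167 - (4)·-1.050 - (-4)·-0.767) / (14) = -1.098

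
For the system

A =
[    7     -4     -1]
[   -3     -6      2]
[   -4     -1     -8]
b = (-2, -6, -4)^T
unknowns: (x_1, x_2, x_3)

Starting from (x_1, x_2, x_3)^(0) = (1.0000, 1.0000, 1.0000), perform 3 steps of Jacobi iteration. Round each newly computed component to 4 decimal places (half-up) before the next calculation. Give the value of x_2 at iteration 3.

0.9742

Iteration 1:
  x_1 = (-2 - (-4)·1.0000 - (-1)·1.0000) / (7) = 0.4286
  x_2 = (-6 - (-3)·1.0000 - (2)·1.0000) / (-6) = 0.8333
  x_3 = (-4 - (-4)·1.0000 - (-1)·1.0000) / (-8) = -0.1250
Iteration 2:
  x_1 = (-2 - (-4)·0.8333 - (-1)·-0.1250) / (7) = 0.1726
  x_2 = (-6 - (-3)·0.4286 - (2)·-0.1250) / (-6) = 0.7440
  x_3 = (-4 - (-4)·0.4286 - (-1)·0.8333) / (-8) = 0.1815
Iteration 3:
  x_1 = (-2 - (-4)·0.7440 - (-1)·0.1815) / (7) = 0.1654
  x_2 = (-6 - (-3)·0.1726 - (2)·0.1815) / (-6) = 0.9742
  x_3 = (-4 - (-4)·0.1726 - (-1)·0.7440) / (-8) = 0.3207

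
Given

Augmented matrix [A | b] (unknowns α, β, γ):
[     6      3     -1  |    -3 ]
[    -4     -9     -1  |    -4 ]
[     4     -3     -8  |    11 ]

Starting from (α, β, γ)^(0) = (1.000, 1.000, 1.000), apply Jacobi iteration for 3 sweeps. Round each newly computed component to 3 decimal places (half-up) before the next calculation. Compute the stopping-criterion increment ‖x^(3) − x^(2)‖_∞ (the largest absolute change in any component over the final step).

0.616

Iteration 1:
  α = (-3 - (3)·1.000 - (-1)·1.000) / (6) = -0.833
  β = (-4 - (-4)·1.000 - (-1)·1.000) / (-9) = -0.111
  γ = (11 - (4)·1.000 - (-3)·1.000) / (-8) = -1.250
Iteration 2:
  α = (-3 - (3)·-0.111 - (-1)·-1.250) / (6) = -0.653
  β = (-4 - (-4)·-0.833 - (-1)·-1.250) / (-9) = 0.954
  γ = (11 - (4)·-0.833 - (-3)·-0.111) / (-8) = -1.750
Iteration 3:
  α = (-3 - (3)·0.954 - (-1)·-1.750) / (6) = -1.269
  β = (-4 - (-4)·-0.653 - (-1)·-1.750) / (-9) = 0.929
  γ = (11 - (4)·-0.653 - (-3)·0.954) / (-8) = -2.059
Change: (-0.616, -0.025, -0.309) → max |·| = 0.616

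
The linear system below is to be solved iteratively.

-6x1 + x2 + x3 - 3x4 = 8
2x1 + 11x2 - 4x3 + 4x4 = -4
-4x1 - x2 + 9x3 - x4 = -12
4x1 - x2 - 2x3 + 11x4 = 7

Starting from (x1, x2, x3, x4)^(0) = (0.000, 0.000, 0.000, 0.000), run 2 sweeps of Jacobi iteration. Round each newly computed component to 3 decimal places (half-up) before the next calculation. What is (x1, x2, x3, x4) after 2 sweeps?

(-1.934, -0.837, -1.896, 0.846)

Iteration 1:
  x1 = (8 - (1)·0.000 - (1)·0.000 - (-3)·0.000) / (-6) = -1.333
  x2 = (-4 - (2)·0.000 - (-4)·0.000 - (4)·0.000) / (11) = -0.364
  x3 = (-12 - (-4)·0.000 - (-1)·0.000 - (-1)·0.000) / (9) = -1.333
  x4 = (7 - (4)·0.000 - (-1)·0.000 - (-2)·0.000) / (11) = 0.636
Iteration 2:
  x1 = (8 - (1)·-0.364 - (1)·-1.333 - (-3)·0.636) / (-6) = -1.934
  x2 = (-4 - (2)·-1.333 - (-4)·-1.333 - (4)·0.636) / (11) = -0.837
  x3 = (-12 - (-4)·-1.333 - (-1)·-0.364 - (-1)·0.636) / (9) = -1.896
  x4 = (7 - (4)·-1.333 - (-1)·-0.364 - (-2)·-1.333) / (11) = 0.846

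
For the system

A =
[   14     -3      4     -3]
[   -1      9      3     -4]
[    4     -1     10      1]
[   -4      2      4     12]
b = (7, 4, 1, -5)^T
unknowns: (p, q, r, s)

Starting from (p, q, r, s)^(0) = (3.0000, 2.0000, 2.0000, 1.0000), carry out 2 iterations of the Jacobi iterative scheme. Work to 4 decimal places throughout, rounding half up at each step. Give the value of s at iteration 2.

Iteration 1:
  p = (7 - (-3)·2.0000 - (4)·2.0000 - (-3)·1.0000) / (14) = 0.5714
  q = (4 - (-1)·3.0000 - (3)·2.0000 - (-4)·1.0000) / (9) = 0.5556
  r = (1 - (4)·3.0000 - (-1)·2.0000 - (1)·1.0000) / (10) = -1.0000
  s = (-5 - (-4)·3.0000 - (2)·2.0000 - (4)·2.0000) / (12) = -0.4167
Iteration 2:
  p = (7 - (-3)·0.5556 - (4)·-1.0000 - (-3)·-0.4167) / (14) = 0.8155
  q = (4 - (-1)·0.5714 - (3)·-1.0000 - (-4)·-0.4167) / (9) = 0.6561
  r = (1 - (4)·0.5714 - (-1)·0.5556 - (1)·-0.4167) / (10) = -0.0313
  s = (-5 - (-4)·0.5714 - (2)·0.5556 - (4)·-1.0000) / (12) = 0.0145

0.0145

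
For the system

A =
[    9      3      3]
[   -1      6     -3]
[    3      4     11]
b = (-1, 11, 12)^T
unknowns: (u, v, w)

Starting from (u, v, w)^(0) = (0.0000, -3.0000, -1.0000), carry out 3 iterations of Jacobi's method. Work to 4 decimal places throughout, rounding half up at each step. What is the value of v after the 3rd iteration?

Iteration 1:
  u = (-1 - (3)·-3.0000 - (3)·-1.0000) / (9) = 1.2222
  v = (11 - (-1)·0.0000 - (-3)·-1.0000) / (6) = 1.3333
  w = (12 - (3)·0.0000 - (4)·-3.0000) / (11) = 2.1818
Iteration 2:
  u = (-1 - (3)·1.3333 - (3)·2.1818) / (9) = -1.2828
  v = (11 - (-1)·1.2222 - (-3)·2.1818) / (6) = 3.1279
  w = (12 - (3)·1.2222 - (4)·1.3333) / (11) = 0.2727
Iteration 3:
  u = (-1 - (3)·3.1279 - (3)·0.2727) / (9) = -1.2446
  v = (11 - (-1)·-1.2828 - (-3)·0.2727) / (6) = 1.7559
  w = (12 - (3)·-1.2828 - (4)·3.1279) / (11) = 0.3033

1.7559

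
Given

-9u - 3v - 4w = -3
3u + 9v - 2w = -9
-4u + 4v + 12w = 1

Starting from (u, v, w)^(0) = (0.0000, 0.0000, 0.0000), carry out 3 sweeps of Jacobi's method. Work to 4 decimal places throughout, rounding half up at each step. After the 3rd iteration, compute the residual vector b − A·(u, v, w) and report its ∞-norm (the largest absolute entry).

0.7592

Iteration 1:
  u = (-3 - (-3)·0.0000 - (-4)·0.0000) / (-9) = 0.3333
  v = (-9 - (3)·0.0000 - (-2)·0.0000) / (9) = -1.0000
  w = (1 - (-4)·0.0000 - (4)·0.0000) / (12) = 0.0833
Iteration 2:
  u = (-3 - (-3)·-1.0000 - (-4)·0.0833) / (-9) = 0.6296
  v = (-9 - (3)·0.3333 - (-2)·0.0833) / (9) = -1.0926
  w = (1 - (-4)·0.3333 - (4)·-1.0000) / (12) = 0.5278
Iteration 3:
  u = (-3 - (-3)·-1.0926 - (-4)·0.5278) / (-9) = 0.4630
  v = (-9 - (3)·0.6296 - (-2)·0.5278) / (9) = -1.0926
  w = (1 - (-4)·0.6296 - (4)·-1.0926) / (12) = 0.6574
Residual b − A·x = (0.5188, 0.7592, -0.6664); ∞-norm = 0.7592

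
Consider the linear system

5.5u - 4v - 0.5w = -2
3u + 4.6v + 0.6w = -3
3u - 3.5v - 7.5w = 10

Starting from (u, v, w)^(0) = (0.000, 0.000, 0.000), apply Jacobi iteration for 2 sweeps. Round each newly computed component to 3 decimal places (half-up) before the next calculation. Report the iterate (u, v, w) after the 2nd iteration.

(-0.959, -0.241, -1.175)

Iteration 1:
  u = (-2 - (-4)·0.000 - (-0.5)·0.000) / (5.5) = -0.364
  v = (-3 - (3)·0.000 - (0.6)·0.000) / (4.6) = -0.652
  w = (10 - (3)·0.000 - (-3.5)·0.000) / (-7.5) = -1.333
Iteration 2:
  u = (-2 - (-4)·-0.652 - (-0.5)·-1.333) / (5.5) = -0.959
  v = (-3 - (3)·-0.364 - (0.6)·-1.333) / (4.6) = -0.241
  w = (10 - (3)·-0.364 - (-3.5)·-0.652) / (-7.5) = -1.175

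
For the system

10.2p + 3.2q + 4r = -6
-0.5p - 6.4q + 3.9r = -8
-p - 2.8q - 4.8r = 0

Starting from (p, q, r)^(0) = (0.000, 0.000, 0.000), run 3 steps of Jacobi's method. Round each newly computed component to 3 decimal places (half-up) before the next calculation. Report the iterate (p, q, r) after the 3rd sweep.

(-0.757, 0.957, -0.552)

Iteration 1:
  p = (-6 - (3.2)·0.000 - (4)·0.000) / (10.2) = -0.588
  q = (-8 - (-0.5)·0.000 - (3.9)·0.000) / (-6.4) = 1.250
  r = (0 - (-1)·0.000 - (-2.8)·0.000) / (-4.8) = 0.000
Iteration 2:
  p = (-6 - (3.2)·1.250 - (4)·0.000) / (10.2) = -0.980
  q = (-8 - (-0.5)·-0.588 - (3.9)·0.000) / (-6.4) = 1.296
  r = (0 - (-1)·-0.588 - (-2.8)·1.250) / (-4.8) = -0.607
Iteration 3:
  p = (-6 - (3.2)·1.296 - (4)·-0.607) / (10.2) = -0.757
  q = (-8 - (-0.5)·-0.980 - (3.9)·-0.607) / (-6.4) = 0.957
  r = (0 - (-1)·-0.980 - (-2.8)·1.296) / (-4.8) = -0.552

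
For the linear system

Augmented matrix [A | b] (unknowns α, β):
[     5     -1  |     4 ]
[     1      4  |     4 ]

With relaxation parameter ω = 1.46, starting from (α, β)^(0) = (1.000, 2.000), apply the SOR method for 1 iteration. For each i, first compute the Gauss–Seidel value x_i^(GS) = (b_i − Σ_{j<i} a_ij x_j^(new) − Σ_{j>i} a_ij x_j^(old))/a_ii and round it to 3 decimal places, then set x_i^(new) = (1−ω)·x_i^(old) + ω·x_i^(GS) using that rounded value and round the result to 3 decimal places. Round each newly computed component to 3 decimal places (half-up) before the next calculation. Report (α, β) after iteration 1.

Iteration 1:
  α: GS value = (4 - (-1)·2.000) / (5) = 1.200;  α ← (1−ω)·1.000 + ω·1.200 = 1.292
  β: GS value = (4 - (1)·1.292) / (4) = 0.677;  β ← (1−ω)·2.000 + ω·0.677 = 0.068

(1.292, 0.068)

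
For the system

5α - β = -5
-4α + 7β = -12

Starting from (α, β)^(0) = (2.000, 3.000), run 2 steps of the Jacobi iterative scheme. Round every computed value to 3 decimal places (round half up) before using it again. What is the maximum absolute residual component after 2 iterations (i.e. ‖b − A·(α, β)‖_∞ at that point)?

Iteration 1:
  α = (-5 - (-1)·3.000) / (5) = -0.400
  β = (-12 - (-4)·2.000) / (7) = -0.571
Iteration 2:
  α = (-5 - (-1)·-0.571) / (5) = -1.114
  β = (-12 - (-4)·-0.400) / (7) = -1.943
Residual b − A·x = (-1.373, -2.855); ∞-norm = 2.855

2.855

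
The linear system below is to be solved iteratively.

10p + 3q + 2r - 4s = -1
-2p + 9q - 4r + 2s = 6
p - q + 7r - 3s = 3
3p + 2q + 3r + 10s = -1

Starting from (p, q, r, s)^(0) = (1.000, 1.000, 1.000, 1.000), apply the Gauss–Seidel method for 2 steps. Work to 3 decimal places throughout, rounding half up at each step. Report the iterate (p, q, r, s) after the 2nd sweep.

(-0.759, 1.059, 0.469, -0.225)

Iteration 1:
  p = (-1 - (3)·1.000 - (2)·1.000 - (-4)·1.000) / (10) = -0.200
  q = (6 - (-2)·-0.200 - (-4)·1.000 - (2)·1.000) / (9) = 0.844
  r = (3 - (1)·-0.200 - (-1)·0.844 - (-3)·1.000) / (7) = 1.006
  s = (-1 - (3)·-0.200 - (2)·0.844 - (3)·1.006) / (10) = -0.511
Iteration 2:
  p = (-1 - (3)·0.844 - (2)·1.006 - (-4)·-0.511) / (10) = -0.759
  q = (6 - (-2)·-0.759 - (-4)·1.006 - (2)·-0.511) / (9) = 1.059
  r = (3 - (1)·-0.759 - (-1)·1.059 - (-3)·-0.511) / (7) = 0.469
  s = (-1 - (3)·-0.759 - (2)·1.059 - (3)·0.469) / (10) = -0.225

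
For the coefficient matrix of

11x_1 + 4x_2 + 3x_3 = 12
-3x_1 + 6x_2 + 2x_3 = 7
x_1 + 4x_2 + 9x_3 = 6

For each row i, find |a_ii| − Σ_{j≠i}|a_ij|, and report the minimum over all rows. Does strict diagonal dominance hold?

1

row 1: |11| − (4+3) = 4
row 2: |6| − (3+2) = 1
row 3: |9| − (1+4) = 4
minimum over rows = 1 → strictly diagonally dominant (convergence guaranteed)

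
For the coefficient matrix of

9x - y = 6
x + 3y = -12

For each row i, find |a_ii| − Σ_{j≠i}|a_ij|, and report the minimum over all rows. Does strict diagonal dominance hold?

2

row 1: |9| − (1) = 8
row 2: |3| − (1) = 2
minimum over rows = 2 → strictly diagonally dominant (convergence guaranteed)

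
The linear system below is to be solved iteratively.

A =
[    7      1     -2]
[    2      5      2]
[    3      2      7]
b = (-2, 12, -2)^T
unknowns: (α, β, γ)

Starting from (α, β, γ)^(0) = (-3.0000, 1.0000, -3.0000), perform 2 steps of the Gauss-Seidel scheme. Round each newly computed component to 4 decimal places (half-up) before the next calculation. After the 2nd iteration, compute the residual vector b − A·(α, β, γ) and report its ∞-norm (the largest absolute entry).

1.2786

Iteration 1:
  α = (-2 - (1)·1.0000 - (-2)·-3.0000) / (7) = -1.2857
  β = (12 - (2)·-1.2857 - (2)·-3.0000) / (5) = 4.1143
  γ = (-2 - (3)·-1.2857 - (2)·4.1143) / (7) = -0.9102
Iteration 2:
  α = (-2 - (1)·4.1143 - (-2)·-0.9102) / (7) = -1.1335
  β = (12 - (2)·-1.1335 - (2)·-0.9102) / (5) = 3.2175
  γ = (-2 - (3)·-1.1335 - (2)·3.2175) / (7) = -0.7192
Residual b − A·x = (1.2786, -0.3821, -0.0001); ∞-norm = 1.2786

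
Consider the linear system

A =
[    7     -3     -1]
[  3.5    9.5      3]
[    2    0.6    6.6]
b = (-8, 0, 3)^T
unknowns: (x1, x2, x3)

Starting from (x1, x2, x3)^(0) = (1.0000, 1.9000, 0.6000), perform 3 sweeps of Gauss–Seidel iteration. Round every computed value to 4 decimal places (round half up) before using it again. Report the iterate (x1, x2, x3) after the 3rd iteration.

(-0.9306, 0.1000, 0.7275)

Iteration 1:
  x1 = (-8 - (-3)·1.9000 - (-1)·0.6000) / (7) = -0.2429
  x2 = (0 - (3.5)·-0.2429 - (3)·0.6000) / (9.5) = -0.1000
  x3 = (3 - (2)·-0.2429 - (0.6)·-0.1000) / (6.6) = 0.5372
Iteration 2:
  x1 = (-8 - (-3)·-0.1000 - (-1)·0.5372) / (7) = -1.1090
  x2 = (0 - (3.5)·-1.1090 - (3)·0.5372) / (9.5) = 0.2389
  x3 = (3 - (2)·-1.1090 - (0.6)·0.2389) / (6.6) = 0.7689
Iteration 3:
  x1 = (-8 - (-3)·0.2389 - (-1)·0.7689) / (7) = -0.9306
  x2 = (0 - (3.5)·-0.9306 - (3)·0.7689) / (9.5) = 0.1000
  x3 = (3 - (2)·-0.9306 - (0.6)·0.1000) / (6.6) = 0.7275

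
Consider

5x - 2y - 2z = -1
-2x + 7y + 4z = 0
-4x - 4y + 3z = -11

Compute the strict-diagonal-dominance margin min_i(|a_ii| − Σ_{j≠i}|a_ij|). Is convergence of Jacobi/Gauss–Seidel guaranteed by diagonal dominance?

row 1: |5| − (2+2) = 1
row 2: |7| − (2+4) = 1
row 3: |3| − (4+4) = -5
minimum over rows = -5 → not strictly diagonally dominant

-5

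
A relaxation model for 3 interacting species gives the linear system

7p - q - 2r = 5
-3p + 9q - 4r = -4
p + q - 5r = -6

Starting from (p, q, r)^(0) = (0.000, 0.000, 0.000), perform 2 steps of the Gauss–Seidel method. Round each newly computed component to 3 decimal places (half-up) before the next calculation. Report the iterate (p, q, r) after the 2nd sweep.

(1.057, 0.487, 1.509)

Iteration 1:
  p = (5 - (-1)·0.000 - (-2)·0.000) / (7) = 0.714
  q = (-4 - (-3)·0.714 - (-4)·0.000) / (9) = -0.206
  r = (-6 - (1)·0.714 - (1)·-0.206) / (-5) = 1.302
Iteration 2:
  p = (5 - (-1)·-0.206 - (-2)·1.302) / (7) = 1.057
  q = (-4 - (-3)·1.057 - (-4)·1.302) / (9) = 0.487
  r = (-6 - (1)·1.057 - (1)·0.487) / (-5) = 1.509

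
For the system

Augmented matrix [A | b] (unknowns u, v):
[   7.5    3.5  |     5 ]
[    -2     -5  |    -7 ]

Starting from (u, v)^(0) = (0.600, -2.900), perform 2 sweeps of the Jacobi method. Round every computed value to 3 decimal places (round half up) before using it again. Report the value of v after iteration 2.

Iteration 1:
  u = (5 - (3.5)·-2.900) / (7.5) = 2.020
  v = (-7 - (-2)·0.600) / (-5) = 1.160
Iteration 2:
  u = (5 - (3.5)·1.160) / (7.5) = 0.125
  v = (-7 - (-2)·2.020) / (-5) = 0.592

0.592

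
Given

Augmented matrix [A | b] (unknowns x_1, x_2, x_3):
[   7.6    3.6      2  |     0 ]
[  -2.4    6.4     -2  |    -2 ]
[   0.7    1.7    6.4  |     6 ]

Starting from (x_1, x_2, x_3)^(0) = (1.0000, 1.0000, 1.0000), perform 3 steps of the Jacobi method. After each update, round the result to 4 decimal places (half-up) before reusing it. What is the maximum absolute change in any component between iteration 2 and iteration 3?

0.2796

Iteration 1:
  x_1 = (0 - (3.6)·1.0000 - (2)·1.0000) / (7.6) = -0.7368
  x_2 = (-2 - (-2.4)·1.0000 - (-2)·1.0000) / (6.4) = 0.3750
  x_3 = (6 - (0.7)·1.0000 - (1.7)·1.0000) / (6.4) = 0.5625
Iteration 2:
  x_1 = (0 - (3.6)·0.3750 - (2)·0.5625) / (7.6) = -0.3257
  x_2 = (-2 - (-2.4)·-0.7368 - (-2)·0.5625) / (6.4) = -0.4130
  x_3 = (6 - (0.7)·-0.7368 - (1.7)·0.3750) / (6.4) = 0.9185
Iteration 3:
  x_1 = (0 - (3.6)·-0.4130 - (2)·0.9185) / (7.6) = -0.0461
  x_2 = (-2 - (-2.4)·-0.3257 - (-2)·0.9185) / (6.4) = -0.1476
  x_3 = (6 - (0.7)·-0.3257 - (1.7)·-0.4130) / (6.4) = 1.0828
Change: (0.2796, 0.2654, 0.1643) → max |·| = 0.2796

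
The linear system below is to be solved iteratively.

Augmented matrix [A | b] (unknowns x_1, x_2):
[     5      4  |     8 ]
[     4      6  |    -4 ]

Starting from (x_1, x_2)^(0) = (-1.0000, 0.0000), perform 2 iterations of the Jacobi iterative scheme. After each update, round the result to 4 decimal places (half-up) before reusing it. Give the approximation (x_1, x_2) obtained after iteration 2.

Iteration 1:
  x_1 = (8 - (4)·0.0000) / (5) = 1.6000
  x_2 = (-4 - (4)·-1.0000) / (6) = 0.0000
Iteration 2:
  x_1 = (8 - (4)·0.0000) / (5) = 1.6000
  x_2 = (-4 - (4)·1.6000) / (6) = -1.7333

(1.6000, -1.7333)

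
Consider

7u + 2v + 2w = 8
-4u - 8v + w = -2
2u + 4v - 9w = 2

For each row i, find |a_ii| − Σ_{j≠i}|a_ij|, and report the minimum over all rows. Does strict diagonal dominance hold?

3

row 1: |7| − (2+2) = 3
row 2: |-8| − (4+1) = 3
row 3: |-9| − (2+4) = 3
minimum over rows = 3 → strictly diagonally dominant (convergence guaranteed)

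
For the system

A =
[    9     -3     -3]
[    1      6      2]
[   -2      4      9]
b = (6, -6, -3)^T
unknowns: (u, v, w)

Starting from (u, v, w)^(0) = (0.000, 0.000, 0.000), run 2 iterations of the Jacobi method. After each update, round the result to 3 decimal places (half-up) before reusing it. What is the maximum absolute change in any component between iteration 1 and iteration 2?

Iteration 1:
  u = (6 - (-3)·0.000 - (-3)·0.000) / (9) = 0.667
  v = (-6 - (1)·0.000 - (2)·0.000) / (6) = -1.000
  w = (-3 - (-2)·0.000 - (4)·0.000) / (9) = -0.333
Iteration 2:
  u = (6 - (-3)·-1.000 - (-3)·-0.333) / (9) = 0.222
  v = (-6 - (1)·0.667 - (2)·-0.333) / (6) = -1.000
  w = (-3 - (-2)·0.667 - (4)·-1.000) / (9) = 0.259
Change: (-0.445, 0.000, 0.592) → max |·| = 0.592

0.592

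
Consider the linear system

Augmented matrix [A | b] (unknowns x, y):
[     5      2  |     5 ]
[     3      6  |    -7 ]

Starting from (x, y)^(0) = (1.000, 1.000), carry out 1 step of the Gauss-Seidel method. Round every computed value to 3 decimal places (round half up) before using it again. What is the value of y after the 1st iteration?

Iteration 1:
  x = (5 - (2)·1.000) / (5) = 0.600
  y = (-7 - (3)·0.600) / (6) = -1.467

-1.467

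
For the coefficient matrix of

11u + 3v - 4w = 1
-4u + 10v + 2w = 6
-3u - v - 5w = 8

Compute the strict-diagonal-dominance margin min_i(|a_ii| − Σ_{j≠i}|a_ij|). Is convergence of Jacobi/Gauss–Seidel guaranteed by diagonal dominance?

1

row 1: |11| − (3+4) = 4
row 2: |10| − (4+2) = 4
row 3: |-5| − (3+1) = 1
minimum over rows = 1 → strictly diagonally dominant (convergence guaranteed)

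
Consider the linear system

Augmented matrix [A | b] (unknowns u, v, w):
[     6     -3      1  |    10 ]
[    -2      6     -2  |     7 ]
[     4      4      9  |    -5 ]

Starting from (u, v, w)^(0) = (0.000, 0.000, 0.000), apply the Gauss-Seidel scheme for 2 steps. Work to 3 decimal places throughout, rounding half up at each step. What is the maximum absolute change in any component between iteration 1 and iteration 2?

1.204

Iteration 1:
  u = (10 - (-3)·0.000 - (1)·0.000) / (6) = 1.667
  v = (7 - (-2)·1.667 - (-2)·0.000) / (6) = 1.722
  w = (-5 - (4)·1.667 - (4)·1.722) / (9) = -2.062
Iteration 2:
  u = (10 - (-3)·1.722 - (1)·-2.062) / (6) = 2.871
  v = (7 - (-2)·2.871 - (-2)·-2.062) / (6) = 1.436
  w = (-5 - (4)·2.871 - (4)·1.436) / (9) = -2.470
Change: (1.204, -0.286, -0.408) → max |·| = 1.204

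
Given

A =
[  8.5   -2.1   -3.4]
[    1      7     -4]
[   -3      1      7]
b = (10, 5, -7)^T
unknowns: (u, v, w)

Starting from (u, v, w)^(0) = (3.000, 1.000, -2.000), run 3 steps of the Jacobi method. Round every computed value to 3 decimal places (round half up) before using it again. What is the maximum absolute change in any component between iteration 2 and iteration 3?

0.487

Iteration 1:
  u = (10 - (-2.1)·1.000 - (-3.4)·-2.000) / (8.5) = 0.624
  v = (5 - (1)·3.000 - (-4)·-2.000) / (7) = -0.857
  w = (-7 - (-3)·3.000 - (1)·1.000) / (7) = 0.143
Iteration 2:
  u = (10 - (-2.1)·-0.857 - (-3.4)·0.143) / (8.5) = 1.022
  v = (5 - (1)·0.624 - (-4)·0.143) / (7) = 0.707
  w = (-7 - (-3)·0.624 - (1)·-0.857) / (7) = -0.610
Iteration 3:
  u = (10 - (-2.1)·0.707 - (-3.4)·-0.610) / (8.5) = 1.107
  v = (5 - (1)·1.022 - (-4)·-0.610) / (7) = 0.220
  w = (-7 - (-3)·1.022 - (1)·0.707) / (7) = -0.663
Change: (0.085, -0.487, -0.053) → max |·| = 0.487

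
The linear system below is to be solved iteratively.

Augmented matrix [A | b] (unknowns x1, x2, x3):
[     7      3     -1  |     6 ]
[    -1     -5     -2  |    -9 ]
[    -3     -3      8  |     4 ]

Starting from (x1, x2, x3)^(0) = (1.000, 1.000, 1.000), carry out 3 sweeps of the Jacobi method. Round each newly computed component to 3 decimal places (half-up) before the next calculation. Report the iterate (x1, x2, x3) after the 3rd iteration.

(0.515, 1.230, 1.140)

Iteration 1:
  x1 = (6 - (3)·1.000 - (-1)·1.000) / (7) = 0.571
  x2 = (-9 - (-1)·1.000 - (-2)·1.000) / (-5) = 1.200
  x3 = (4 - (-3)·1.000 - (-3)·1.000) / (8) = 1.250
Iteration 2:
  x1 = (6 - (3)·1.200 - (-1)·1.250) / (7) = 0.521
  x2 = (-9 - (-1)·0.571 - (-2)·1.250) / (-5) = 1.186
  x3 = (4 - (-3)·0.571 - (-3)·1.200) / (8) = 1.164
Iteration 3:
  x1 = (6 - (3)·1.186 - (-1)·1.164) / (7) = 0.515
  x2 = (-9 - (-1)·0.521 - (-2)·1.164) / (-5) = 1.230
  x3 = (4 - (-3)·0.521 - (-3)·1.186) / (8) = 1.140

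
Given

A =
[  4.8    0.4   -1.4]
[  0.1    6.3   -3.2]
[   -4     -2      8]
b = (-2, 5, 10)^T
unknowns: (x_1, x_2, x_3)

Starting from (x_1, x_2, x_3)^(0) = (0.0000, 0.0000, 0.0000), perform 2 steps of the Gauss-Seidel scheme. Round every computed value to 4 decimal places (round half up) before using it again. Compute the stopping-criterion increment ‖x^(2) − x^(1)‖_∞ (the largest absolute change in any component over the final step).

0.6260

Iteration 1:
  x_1 = (-2 - (0.4)·0.0000 - (-1.4)·0.0000) / (4.8) = -0.4167
  x_2 = (5 - (0.1)·-0.4167 - (-3.2)·0.0000) / (6.3) = 0.8003
  x_3 = (10 - (-4)·-0.4167 - (-2)·0.8003) / (8) = 1.2417
Iteration 2:
  x_1 = (-2 - (0.4)·0.8003 - (-1.4)·1.2417) / (4.8) = -0.1212
  x_2 = (5 - (0.1)·-0.1212 - (-3.2)·1.2417) / (6.3) = 1.4263
  x_3 = (10 - (-4)·-0.1212 - (-2)·1.4263) / (8) = 1.5460
Change: (0.2955, 0.6260, 0.3043) → max |·| = 0.6260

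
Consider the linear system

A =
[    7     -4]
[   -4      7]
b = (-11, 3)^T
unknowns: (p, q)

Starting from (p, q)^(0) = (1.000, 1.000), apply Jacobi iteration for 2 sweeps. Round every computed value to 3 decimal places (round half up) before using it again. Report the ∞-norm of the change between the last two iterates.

1.143

Iteration 1:
  p = (-11 - (-4)·1.000) / (7) = -1.000
  q = (3 - (-4)·1.000) / (7) = 1.000
Iteration 2:
  p = (-11 - (-4)·1.000) / (7) = -1.000
  q = (3 - (-4)·-1.000) / (7) = -0.143
Change: (0.000, -1.143) → max |·| = 1.143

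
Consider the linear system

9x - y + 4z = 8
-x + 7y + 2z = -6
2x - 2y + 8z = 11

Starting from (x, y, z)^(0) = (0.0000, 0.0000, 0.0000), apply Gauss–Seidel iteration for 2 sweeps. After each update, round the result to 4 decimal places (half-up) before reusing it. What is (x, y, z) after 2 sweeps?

(0.3766, -1.0805, 1.0107)

Iteration 1:
  x = (8 - (-1)·0.0000 - (4)·0.0000) / (9) = 0.8889
  y = (-6 - (-1)·0.8889 - (2)·0.0000) / (7) = -0.7302
  z = (11 - (2)·0.8889 - (-2)·-0.7302) / (8) = 0.9702
Iteration 2:
  x = (8 - (-1)·-0.7302 - (4)·0.9702) / (9) = 0.3766
  y = (-6 - (-1)·0.3766 - (2)·0.9702) / (7) = -1.0805
  z = (11 - (2)·0.3766 - (-2)·-1.0805) / (8) = 1.0107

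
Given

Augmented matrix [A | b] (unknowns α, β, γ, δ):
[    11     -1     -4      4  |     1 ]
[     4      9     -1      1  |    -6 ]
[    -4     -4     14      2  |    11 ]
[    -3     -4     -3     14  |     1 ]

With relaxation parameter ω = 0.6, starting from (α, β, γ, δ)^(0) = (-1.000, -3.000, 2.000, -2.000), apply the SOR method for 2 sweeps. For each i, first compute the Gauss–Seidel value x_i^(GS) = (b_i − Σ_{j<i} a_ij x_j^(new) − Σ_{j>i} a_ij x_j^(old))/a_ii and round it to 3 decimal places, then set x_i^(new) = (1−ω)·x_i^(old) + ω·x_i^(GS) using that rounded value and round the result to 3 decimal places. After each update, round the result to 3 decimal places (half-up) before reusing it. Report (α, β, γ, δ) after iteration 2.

Iteration 1:
  α: GS value = (1 - (-1)·-3.000 - (-4)·2.000 - (4)·-2.000) / (11) = 1.273;  α ← (1−ω)·-1.000 + ω·1.273 = 0.364
  β: GS value = (-6 - (4)·0.364 - (-1)·2.000 - (1)·-2.000) / (9) = -0.384;  β ← (1−ω)·-3.000 + ω·-0.384 = -1.430
  γ: GS value = (11 - (-4)·0.364 - (-4)·-1.430 - (2)·-2.000) / (14) = 0.767;  γ ← (1−ω)·2.000 + ω·0.767 = 1.260
  δ: GS value = (1 - (-3)·0.364 - (-4)·-1.430 - (-3)·1.260) / (14) = 0.011;  δ ← (1−ω)·-2.000 + ω·0.011 = -0.793
Iteration 2:
  α: GS value = (1 - (-1)·-1.430 - (-4)·1.260 - (4)·-0.793) / (11) = 0.707;  α ← (1−ω)·0.364 + ω·0.707 = 0.570
  β: GS value = (-6 - (4)·0.570 - (-1)·1.260 - (1)·-0.793) / (9) = -0.692;  β ← (1−ω)·-1.430 + ω·-0.692 = -0.987
  γ: GS value = (11 - (-4)·0.570 - (-4)·-0.987 - (2)·-0.793) / (14) = 0.780;  γ ← (1−ω)·1.260 + ω·0.780 = 0.972
  δ: GS value = (1 - (-3)·0.570 - (-4)·-0.987 - (-3)·0.972) / (14) = 0.120;  δ ← (1−ω)·-0.793 + ω·0.120 = -0.245

(0.570, -0.987, 0.972, -0.245)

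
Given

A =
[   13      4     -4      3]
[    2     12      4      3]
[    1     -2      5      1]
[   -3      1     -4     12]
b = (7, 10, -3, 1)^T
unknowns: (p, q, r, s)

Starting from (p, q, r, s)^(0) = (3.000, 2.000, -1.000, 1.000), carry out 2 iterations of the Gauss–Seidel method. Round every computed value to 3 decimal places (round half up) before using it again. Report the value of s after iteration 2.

Iteration 1:
  p = (7 - (4)·2.000 - (-4)·-1.000 - (3)·1.000) / (13) = -0.615
  q = (10 - (2)·-0.615 - (4)·-1.000 - (3)·1.000) / (12) = 1.019
  r = (-3 - (1)·-0.615 - (-2)·1.019 - (1)·1.000) / (5) = -0.269
  s = (1 - (-3)·-0.615 - (1)·1.019 - (-4)·-0.269) / (12) = -0.245
Iteration 2:
  p = (7 - (4)·1.019 - (-4)·-0.269 - (3)·-0.245) / (13) = 0.199
  q = (10 - (2)·0.199 - (4)·-0.269 - (3)·-0.245) / (12) = 0.951
  r = (-3 - (1)·0.199 - (-2)·0.951 - (1)·-0.245) / (5) = -0.210
  s = (1 - (-3)·0.199 - (1)·0.951 - (-4)·-0.210) / (12) = -0.016

-0.016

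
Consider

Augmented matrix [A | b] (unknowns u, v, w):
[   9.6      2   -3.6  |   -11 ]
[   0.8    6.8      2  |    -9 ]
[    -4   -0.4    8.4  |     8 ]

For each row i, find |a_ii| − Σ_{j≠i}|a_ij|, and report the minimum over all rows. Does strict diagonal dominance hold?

4

row 1: |9.6| − (2+3.6) = 4
row 2: |6.8| − (0.8+2) = 4
row 3: |8.4| − (4+0.4) = 4
minimum over rows = 4 → strictly diagonally dominant (convergence guaranteed)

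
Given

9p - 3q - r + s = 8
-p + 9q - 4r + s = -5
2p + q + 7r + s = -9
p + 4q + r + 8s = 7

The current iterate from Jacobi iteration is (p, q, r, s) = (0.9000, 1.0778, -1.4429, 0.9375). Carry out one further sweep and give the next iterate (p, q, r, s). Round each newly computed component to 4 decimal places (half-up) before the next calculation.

(0.9837, -1.2010, -1.8308, 0.4040)

One sweep:
  p = (8 - (-3)·1.0778 - (-1)·-1.4429 - (1)·0.9375) / (9) = 0.9837
  q = (-5 - (-1)·0.9000 - (-4)·-1.4429 - (1)·0.9375) / (9) = -1.2010
  r = (-9 - (2)·0.9000 - (1)·1.0778 - (1)·0.9375) / (7) = -1.8308
  s = (7 - (1)·0.9000 - (4)·1.0778 - (1)·-1.4429) / (8) = 0.4040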